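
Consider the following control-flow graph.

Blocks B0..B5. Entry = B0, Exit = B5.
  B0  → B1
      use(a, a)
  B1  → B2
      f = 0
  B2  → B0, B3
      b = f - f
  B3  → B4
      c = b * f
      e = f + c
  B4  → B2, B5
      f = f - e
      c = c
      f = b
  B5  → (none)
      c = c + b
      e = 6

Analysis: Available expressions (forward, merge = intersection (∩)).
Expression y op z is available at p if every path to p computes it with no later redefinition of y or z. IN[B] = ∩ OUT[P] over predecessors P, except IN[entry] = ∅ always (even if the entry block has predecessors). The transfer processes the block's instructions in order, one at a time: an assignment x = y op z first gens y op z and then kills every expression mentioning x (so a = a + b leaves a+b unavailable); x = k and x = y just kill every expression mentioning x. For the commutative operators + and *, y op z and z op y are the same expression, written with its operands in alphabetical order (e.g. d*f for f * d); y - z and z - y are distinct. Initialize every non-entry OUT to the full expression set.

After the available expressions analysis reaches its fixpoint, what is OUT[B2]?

Answer: {f-f}

Trace:
Converged values:
  B0:   IN={}   OUT={}
  B1:   IN={}   OUT={}
  B2:   IN={}   OUT={f-f}
  B3:   IN={f-f}   OUT={b*f, c+f, f-f}
  B4:   IN={b*f, c+f, f-f}   OUT={}
  B5:   IN={}   OUT={}

Merge at B2: IN[B2] = OUT[B1] ∩ OUT[B4] = {}
Applying B2's transfer function to that IN value gives OUT[B2] (row B2 above).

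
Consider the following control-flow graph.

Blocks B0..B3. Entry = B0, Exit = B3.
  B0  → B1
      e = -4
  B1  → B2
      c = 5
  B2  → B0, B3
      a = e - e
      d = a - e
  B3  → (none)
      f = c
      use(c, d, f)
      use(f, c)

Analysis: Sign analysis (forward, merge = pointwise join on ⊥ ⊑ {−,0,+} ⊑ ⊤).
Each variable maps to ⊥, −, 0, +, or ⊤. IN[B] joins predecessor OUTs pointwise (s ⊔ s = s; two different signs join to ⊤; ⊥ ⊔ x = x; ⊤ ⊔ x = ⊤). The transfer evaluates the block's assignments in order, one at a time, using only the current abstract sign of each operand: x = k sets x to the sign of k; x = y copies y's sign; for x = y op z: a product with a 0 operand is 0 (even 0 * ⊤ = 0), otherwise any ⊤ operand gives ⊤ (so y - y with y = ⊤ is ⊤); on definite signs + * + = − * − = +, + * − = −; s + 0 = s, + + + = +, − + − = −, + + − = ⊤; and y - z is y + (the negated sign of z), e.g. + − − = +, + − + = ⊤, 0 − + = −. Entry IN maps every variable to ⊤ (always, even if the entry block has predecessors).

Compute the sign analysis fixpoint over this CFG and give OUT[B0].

Per-block solution:
  B0:   IN=(all ⊤)   OUT={e:-; rest ⊤}
  B1:   IN={e:-; rest ⊤}   OUT={c:+, e:-; rest ⊤}
  B2:   IN={c:+, e:-; rest ⊤}   OUT={c:+, e:-; rest ⊤}
  B3:   IN={c:+, e:-; rest ⊤}   OUT={c:+, e:-, f:+; rest ⊤}

Merge at B0 (entry node, so the boundary value (all ⊤) is joined with the incoming edge(s)): IN[B0] = (all ⊤) ⊔ OUT[B2] = {a: ⊤, b: ⊤, c: ⊤, d: ⊤, e: ⊤, f: ⊤}
Applying B0's transfer function to that IN value gives OUT[B0] (row B0 above).

Answer: {a: ⊤, b: ⊤, c: ⊤, d: ⊤, e: -, f: ⊤}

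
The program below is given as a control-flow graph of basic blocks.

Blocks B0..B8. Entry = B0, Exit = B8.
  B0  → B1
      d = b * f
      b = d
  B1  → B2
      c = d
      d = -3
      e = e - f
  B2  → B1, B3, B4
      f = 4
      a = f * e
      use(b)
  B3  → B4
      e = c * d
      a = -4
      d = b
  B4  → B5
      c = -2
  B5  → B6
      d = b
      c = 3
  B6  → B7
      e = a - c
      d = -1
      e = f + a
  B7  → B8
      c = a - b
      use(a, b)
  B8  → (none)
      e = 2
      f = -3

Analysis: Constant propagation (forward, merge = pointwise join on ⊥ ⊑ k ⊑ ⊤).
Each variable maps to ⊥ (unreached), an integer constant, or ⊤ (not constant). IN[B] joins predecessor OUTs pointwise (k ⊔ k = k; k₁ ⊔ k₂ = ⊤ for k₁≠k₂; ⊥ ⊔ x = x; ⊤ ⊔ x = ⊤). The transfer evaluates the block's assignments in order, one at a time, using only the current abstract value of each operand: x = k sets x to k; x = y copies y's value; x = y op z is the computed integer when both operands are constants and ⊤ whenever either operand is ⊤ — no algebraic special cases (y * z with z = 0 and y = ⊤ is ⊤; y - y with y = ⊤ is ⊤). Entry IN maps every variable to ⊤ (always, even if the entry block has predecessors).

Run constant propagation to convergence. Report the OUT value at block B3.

Converged values:
  B0: | IN=(all ⊤) | OUT=(all ⊤)
  B1: | IN=(all ⊤) | OUT={d:-3; rest ⊤}
  B2: | IN={d:-3; rest ⊤} | OUT={d:-3, f:4; rest ⊤}
  B3: | IN={d:-3, f:4; rest ⊤} | OUT={a:-4, f:4; rest ⊤}
  B4: | IN={f:4; rest ⊤} | OUT={c:-2, f:4; rest ⊤}
  B5: | IN={c:-2, f:4; rest ⊤} | OUT={c:3, f:4; rest ⊤}
  B6: | IN={c:3, f:4; rest ⊤} | OUT={c:3, d:-1, f:4; rest ⊤}
  B7: | IN={c:3, d:-1, f:4; rest ⊤} | OUT={d:-1, f:4; rest ⊤}
  B8: | IN={d:-1, f:4; rest ⊤} | OUT={d:-1, e:2, f:-3; rest ⊤}

Merge at B3: IN[B3] = OUT[B2] = {a: ⊤, b: ⊤, c: ⊤, d: -3, e: ⊤, f: 4}
Applying B3's transfer function to that IN value gives OUT[B3] (row B3 above).

Answer: {a: -4, b: ⊤, c: ⊤, d: ⊤, e: ⊤, f: 4}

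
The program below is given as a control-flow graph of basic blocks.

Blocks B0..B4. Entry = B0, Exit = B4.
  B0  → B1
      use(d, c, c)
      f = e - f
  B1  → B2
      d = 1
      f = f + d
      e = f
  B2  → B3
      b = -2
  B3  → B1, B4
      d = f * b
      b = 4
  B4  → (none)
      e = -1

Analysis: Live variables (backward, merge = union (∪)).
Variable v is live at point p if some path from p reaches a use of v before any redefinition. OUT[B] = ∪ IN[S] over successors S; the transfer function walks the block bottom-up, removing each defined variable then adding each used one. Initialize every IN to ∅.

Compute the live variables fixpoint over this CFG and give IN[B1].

Per-block solution:
  B0:  IN={c, d, e, f}  OUT={f}
  B1:  IN={f}  OUT={f}
  B2:  IN={f}  OUT={b, f}
  B3:  IN={b, f}  OUT={f}
  B4:  IN={}  OUT={}

Merge at B1: OUT[B1] = IN[B2] = {f}
Applying B1's transfer function to that OUT value gives IN[B1] (row B1 above).

Answer: {f}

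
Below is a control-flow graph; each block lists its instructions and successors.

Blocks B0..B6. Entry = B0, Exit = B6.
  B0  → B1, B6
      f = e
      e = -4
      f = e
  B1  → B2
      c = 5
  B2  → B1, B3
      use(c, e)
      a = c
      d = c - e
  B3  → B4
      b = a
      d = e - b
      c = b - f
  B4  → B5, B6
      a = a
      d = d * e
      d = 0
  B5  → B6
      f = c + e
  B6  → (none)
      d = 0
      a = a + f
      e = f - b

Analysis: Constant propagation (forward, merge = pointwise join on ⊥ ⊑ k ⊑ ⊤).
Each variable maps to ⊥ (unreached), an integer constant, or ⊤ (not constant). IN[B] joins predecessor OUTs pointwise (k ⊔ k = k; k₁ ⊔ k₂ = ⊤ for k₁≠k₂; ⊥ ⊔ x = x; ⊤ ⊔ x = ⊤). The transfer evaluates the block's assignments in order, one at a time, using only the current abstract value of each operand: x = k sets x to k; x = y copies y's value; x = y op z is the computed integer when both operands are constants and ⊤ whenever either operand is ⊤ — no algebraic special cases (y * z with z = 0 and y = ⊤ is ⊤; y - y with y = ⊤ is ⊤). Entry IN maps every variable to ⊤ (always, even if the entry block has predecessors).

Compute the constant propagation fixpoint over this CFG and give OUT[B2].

Converged values:
  B0:  IN=(all ⊤)  OUT={e:-4, f:-4; rest ⊤}
  B1:  IN={e:-4, f:-4; rest ⊤}  OUT={c:5, e:-4, f:-4; rest ⊤}
  B2:  IN={c:5, e:-4, f:-4; rest ⊤}  OUT={a:5, c:5, d:9, e:-4, f:-4; rest ⊤}
  B3:  IN={a:5, c:5, d:9, e:-4, f:-4; rest ⊤}  OUT={a:5, b:5, c:9, d:-9, e:-4, f:-4; rest ⊤}
  B4:  IN={a:5, b:5, c:9, d:-9, e:-4, f:-4; rest ⊤}  OUT={a:5, b:5, c:9, d:0, e:-4, f:-4; rest ⊤}
  B5:  IN={a:5, b:5, c:9, d:0, e:-4, f:-4; rest ⊤}  OUT={a:5, b:5, c:9, d:0, e:-4, f:5; rest ⊤}
  B6:  IN={e:-4; rest ⊤}  OUT={d:0; rest ⊤}

Merge at B2: IN[B2] = OUT[B1] = {a: ⊤, b: ⊤, c: 5, d: ⊤, e: -4, f: -4}
Applying B2's transfer function to that IN value gives OUT[B2] (row B2 above).

Answer: {a: 5, b: ⊤, c: 5, d: 9, e: -4, f: -4}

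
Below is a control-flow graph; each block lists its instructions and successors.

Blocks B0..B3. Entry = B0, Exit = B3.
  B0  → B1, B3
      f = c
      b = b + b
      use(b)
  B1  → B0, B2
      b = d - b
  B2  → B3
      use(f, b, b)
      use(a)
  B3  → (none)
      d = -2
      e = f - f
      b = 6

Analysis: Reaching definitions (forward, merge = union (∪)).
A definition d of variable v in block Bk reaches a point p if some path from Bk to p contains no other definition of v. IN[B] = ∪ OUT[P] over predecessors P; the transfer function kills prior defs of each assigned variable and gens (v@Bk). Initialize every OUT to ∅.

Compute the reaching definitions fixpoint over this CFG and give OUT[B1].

Answer: {b@B1, f@B0}

Derivation:
Fixpoint table:
  B0:   IN={b@B1, f@B0}   OUT={b@B0, f@B0}
  B1:   IN={b@B0, f@B0}   OUT={b@B1, f@B0}
  B2:   IN={b@B1, f@B0}   OUT={b@B1, f@B0}
  B3:   IN={b@B0, b@B1, f@B0}   OUT={b@B3, d@B3, e@B3, f@B0}

Merge at B1: IN[B1] = OUT[B0] = {b@B0, f@B0}
Applying B1's transfer function to that IN value gives OUT[B1] (row B1 above).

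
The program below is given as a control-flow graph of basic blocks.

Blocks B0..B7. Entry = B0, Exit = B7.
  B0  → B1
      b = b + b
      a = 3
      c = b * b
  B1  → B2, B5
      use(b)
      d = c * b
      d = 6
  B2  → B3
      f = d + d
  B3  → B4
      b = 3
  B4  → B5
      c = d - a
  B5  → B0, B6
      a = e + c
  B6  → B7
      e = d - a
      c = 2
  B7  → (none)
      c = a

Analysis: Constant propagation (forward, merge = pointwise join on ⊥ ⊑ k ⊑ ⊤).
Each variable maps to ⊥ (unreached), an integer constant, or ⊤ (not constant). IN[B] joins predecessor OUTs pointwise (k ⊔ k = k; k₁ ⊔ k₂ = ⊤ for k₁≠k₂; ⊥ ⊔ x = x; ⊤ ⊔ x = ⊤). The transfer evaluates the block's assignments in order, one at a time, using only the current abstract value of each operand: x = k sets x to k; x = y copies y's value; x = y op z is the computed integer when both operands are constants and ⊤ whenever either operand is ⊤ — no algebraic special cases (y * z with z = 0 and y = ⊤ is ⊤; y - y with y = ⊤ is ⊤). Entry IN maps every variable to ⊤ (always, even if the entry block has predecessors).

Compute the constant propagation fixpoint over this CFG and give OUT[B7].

Answer: {a: ⊤, b: ⊤, c: ⊤, d: 6, e: ⊤, f: ⊤}

Trace:
Per-block solution:
  B0:  IN=(all ⊤)  OUT={a:3; rest ⊤}
  B1:  IN={a:3; rest ⊤}  OUT={a:3, d:6; rest ⊤}
  B2:  IN={a:3, d:6; rest ⊤}  OUT={a:3, d:6, f:12; rest ⊤}
  B3:  IN={a:3, d:6, f:12; rest ⊤}  OUT={a:3, b:3, d:6, f:12; rest ⊤}
  B4:  IN={a:3, b:3, d:6, f:12; rest ⊤}  OUT={a:3, b:3, c:3, d:6, f:12; rest ⊤}
  B5:  IN={a:3, d:6; rest ⊤}  OUT={d:6; rest ⊤}
  B6:  IN={d:6; rest ⊤}  OUT={c:2, d:6; rest ⊤}
  B7:  IN={c:2, d:6; rest ⊤}  OUT={d:6; rest ⊤}

Merge at B7: IN[B7] = OUT[B6] = {a: ⊤, b: ⊤, c: 2, d: 6, e: ⊤, f: ⊤}
Applying B7's transfer function to that IN value gives OUT[B7] (row B7 above).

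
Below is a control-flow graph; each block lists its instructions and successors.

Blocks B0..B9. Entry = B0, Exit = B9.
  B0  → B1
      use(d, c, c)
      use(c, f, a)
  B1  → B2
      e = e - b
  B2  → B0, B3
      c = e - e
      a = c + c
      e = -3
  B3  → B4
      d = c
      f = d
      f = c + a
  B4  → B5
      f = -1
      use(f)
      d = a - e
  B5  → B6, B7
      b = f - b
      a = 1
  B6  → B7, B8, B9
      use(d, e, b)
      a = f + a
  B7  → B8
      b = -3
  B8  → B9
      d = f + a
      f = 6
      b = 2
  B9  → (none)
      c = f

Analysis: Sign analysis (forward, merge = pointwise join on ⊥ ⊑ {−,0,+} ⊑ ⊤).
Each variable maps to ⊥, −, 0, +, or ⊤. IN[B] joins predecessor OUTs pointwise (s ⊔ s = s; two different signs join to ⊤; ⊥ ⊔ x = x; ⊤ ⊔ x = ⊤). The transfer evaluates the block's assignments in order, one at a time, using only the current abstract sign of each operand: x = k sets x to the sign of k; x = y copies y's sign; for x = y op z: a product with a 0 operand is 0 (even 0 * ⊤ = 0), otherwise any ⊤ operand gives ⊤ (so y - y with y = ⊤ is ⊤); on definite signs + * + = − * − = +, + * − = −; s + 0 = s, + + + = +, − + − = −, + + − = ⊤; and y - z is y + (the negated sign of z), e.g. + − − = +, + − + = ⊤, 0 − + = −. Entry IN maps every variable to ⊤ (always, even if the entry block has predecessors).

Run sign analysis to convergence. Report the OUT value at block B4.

Per-block solution:
  B0:  IN=(all ⊤)  OUT=(all ⊤)
  B1:  IN=(all ⊤)  OUT=(all ⊤)
  B2:  IN=(all ⊤)  OUT={e:-; rest ⊤}
  B3:  IN={e:-; rest ⊤}  OUT={e:-; rest ⊤}
  B4:  IN={e:-; rest ⊤}  OUT={e:-, f:-; rest ⊤}
  B5:  IN={e:-, f:-; rest ⊤}  OUT={a:+, e:-, f:-; rest ⊤}
  B6:  IN={a:+, e:-, f:-; rest ⊤}  OUT={e:-, f:-; rest ⊤}
  B7:  IN={e:-, f:-; rest ⊤}  OUT={b:-, e:-, f:-; rest ⊤}
  B8:  IN={e:-, f:-; rest ⊤}  OUT={b:+, e:-, f:+; rest ⊤}
  B9:  IN={e:-; rest ⊤}  OUT={e:-; rest ⊤}

Merge at B4: IN[B4] = OUT[B3] = {a: ⊤, b: ⊤, c: ⊤, d: ⊤, e: -, f: ⊤}
Applying B4's transfer function to that IN value gives OUT[B4] (row B4 above).

Answer: {a: ⊤, b: ⊤, c: ⊤, d: ⊤, e: -, f: -}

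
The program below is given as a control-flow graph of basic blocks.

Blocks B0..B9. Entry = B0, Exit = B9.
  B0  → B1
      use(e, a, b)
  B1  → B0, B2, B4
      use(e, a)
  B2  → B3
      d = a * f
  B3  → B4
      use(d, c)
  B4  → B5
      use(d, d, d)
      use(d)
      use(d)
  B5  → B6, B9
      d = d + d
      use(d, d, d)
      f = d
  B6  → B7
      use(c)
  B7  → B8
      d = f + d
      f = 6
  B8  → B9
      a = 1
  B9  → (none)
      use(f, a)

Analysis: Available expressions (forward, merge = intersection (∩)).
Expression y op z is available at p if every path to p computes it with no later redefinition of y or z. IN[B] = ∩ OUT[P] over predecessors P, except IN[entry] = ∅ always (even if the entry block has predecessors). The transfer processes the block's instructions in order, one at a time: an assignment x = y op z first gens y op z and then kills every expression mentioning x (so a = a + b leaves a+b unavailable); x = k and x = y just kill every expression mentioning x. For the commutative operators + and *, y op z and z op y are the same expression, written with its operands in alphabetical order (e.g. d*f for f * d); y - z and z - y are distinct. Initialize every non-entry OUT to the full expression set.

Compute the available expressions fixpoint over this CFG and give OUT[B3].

Answer: {a*f}

Derivation:
Fixpoint table:
  B0:  IN={}  OUT={}
  B1:  IN={}  OUT={}
  B2:  IN={}  OUT={a*f}
  B3:  IN={a*f}  OUT={a*f}
  B4:  IN={}  OUT={}
  B5:  IN={}  OUT={}
  B6:  IN={}  OUT={}
  B7:  IN={}  OUT={}
  B8:  IN={}  OUT={}
  B9:  IN={}  OUT={}

Merge at B3: IN[B3] = OUT[B2] = {a*f}
Applying B3's transfer function to that IN value gives OUT[B3] (row B3 above).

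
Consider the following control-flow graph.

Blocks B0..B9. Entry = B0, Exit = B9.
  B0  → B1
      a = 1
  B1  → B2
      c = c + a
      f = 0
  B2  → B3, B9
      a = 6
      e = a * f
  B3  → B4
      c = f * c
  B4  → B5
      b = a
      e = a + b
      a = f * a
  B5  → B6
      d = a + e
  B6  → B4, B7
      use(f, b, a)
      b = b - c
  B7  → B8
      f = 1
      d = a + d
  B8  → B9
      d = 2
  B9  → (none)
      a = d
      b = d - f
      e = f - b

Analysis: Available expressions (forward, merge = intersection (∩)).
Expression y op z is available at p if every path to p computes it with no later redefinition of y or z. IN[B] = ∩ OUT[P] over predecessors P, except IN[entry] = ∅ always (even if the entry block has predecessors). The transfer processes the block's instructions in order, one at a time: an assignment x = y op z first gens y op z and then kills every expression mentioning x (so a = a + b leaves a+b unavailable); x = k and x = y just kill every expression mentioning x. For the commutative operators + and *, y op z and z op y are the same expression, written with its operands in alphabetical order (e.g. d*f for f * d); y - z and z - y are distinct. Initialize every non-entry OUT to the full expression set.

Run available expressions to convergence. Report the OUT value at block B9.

Answer: {d-f, f-b}

Trace:
Converged values:
  B0:   IN={}   OUT={}
  B1:   IN={}   OUT={}
  B2:   IN={}   OUT={a*f}
  B3:   IN={a*f}   OUT={a*f}
  B4:   IN={}   OUT={}
  B5:   IN={}   OUT={a+e}
  B6:   IN={a+e}   OUT={a+e}
  B7:   IN={a+e}   OUT={a+e}
  B8:   IN={a+e}   OUT={a+e}
  B9:   IN={}   OUT={d-f, f-b}

Merge at B9: IN[B9] = OUT[B2] ∩ OUT[B8] = {}
Applying B9's transfer function to that IN value gives OUT[B9] (row B9 above).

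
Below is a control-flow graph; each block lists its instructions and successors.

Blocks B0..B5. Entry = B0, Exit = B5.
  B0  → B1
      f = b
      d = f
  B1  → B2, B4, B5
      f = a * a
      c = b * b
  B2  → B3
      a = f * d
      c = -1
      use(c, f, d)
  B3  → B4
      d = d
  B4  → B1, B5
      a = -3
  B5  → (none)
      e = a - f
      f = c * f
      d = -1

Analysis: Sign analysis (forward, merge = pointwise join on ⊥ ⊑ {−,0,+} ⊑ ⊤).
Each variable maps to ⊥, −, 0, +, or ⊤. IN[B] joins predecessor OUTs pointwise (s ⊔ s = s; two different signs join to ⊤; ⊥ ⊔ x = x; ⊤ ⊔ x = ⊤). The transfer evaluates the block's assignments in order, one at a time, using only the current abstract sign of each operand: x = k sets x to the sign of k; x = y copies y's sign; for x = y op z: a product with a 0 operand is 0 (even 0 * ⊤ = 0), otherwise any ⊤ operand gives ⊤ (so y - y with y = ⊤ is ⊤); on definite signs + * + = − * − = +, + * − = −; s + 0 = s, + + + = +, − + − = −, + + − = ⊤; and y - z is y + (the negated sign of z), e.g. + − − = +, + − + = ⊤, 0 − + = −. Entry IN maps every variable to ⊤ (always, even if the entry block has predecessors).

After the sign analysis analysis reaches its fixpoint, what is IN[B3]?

Answer: {a: ⊤, b: ⊤, c: -, d: ⊤, e: ⊤, f: ⊤}

Working:
Per-block solution:
  B0: | IN=(all ⊤) | OUT=(all ⊤)
  B1: | IN=(all ⊤) | OUT=(all ⊤)
  B2: | IN=(all ⊤) | OUT={c:-; rest ⊤}
  B3: | IN={c:-; rest ⊤} | OUT={c:-; rest ⊤}
  B4: | IN=(all ⊤) | OUT={a:-; rest ⊤}
  B5: | IN=(all ⊤) | OUT={d:-; rest ⊤}

Merge at B3: IN[B3] = OUT[B2] = {a: ⊤, b: ⊤, c: -, d: ⊤, e: ⊤, f: ⊤}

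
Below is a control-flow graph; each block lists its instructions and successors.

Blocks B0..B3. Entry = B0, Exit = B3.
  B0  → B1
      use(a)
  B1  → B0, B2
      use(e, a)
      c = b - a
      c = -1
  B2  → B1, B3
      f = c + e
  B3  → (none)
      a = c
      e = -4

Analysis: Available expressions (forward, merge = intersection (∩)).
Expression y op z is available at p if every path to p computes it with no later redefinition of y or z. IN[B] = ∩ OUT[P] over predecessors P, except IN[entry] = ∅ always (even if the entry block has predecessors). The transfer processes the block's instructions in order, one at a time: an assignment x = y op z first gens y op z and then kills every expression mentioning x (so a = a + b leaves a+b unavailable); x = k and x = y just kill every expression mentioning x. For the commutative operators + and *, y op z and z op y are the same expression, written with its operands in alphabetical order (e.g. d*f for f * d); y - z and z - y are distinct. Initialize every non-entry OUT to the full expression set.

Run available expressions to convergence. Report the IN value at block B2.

Fixpoint table:
  B0:  IN={}  OUT={}
  B1:  IN={}  OUT={b-a}
  B2:  IN={b-a}  OUT={b-a, c+e}
  B3:  IN={b-a, c+e}  OUT={}

Merge at B2: IN[B2] = OUT[B1] = {b-a}

Answer: {b-a}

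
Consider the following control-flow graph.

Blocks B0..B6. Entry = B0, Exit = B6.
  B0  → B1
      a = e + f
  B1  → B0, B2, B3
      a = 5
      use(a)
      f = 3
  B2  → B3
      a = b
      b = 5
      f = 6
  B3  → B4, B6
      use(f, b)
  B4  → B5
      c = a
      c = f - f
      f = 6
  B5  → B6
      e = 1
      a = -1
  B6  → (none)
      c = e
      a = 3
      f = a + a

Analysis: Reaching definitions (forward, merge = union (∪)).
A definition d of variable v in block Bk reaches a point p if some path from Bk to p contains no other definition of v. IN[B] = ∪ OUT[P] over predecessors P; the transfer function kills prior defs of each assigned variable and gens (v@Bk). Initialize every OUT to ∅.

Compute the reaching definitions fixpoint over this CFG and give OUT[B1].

Fixpoint table:
  B0:   IN={a@B1, f@B1}   OUT={a@B0, f@B1}
  B1:   IN={a@B0, f@B1}   OUT={a@B1, f@B1}
  B2:   IN={a@B1, f@B1}   OUT={a@B2, b@B2, f@B2}
  B3:   IN={a@B1, a@B2, b@B2, f@B1, f@B2}   OUT={a@B1, a@B2, b@B2, f@B1, f@B2}
  B4:   IN={a@B1, a@B2, b@B2, f@B1, f@B2}   OUT={a@B1, a@B2, b@B2, c@B4, f@B4}
  B5:   IN={a@B1, a@B2, b@B2, c@B4, f@B4}   OUT={a@B5, b@B2, c@B4, e@B5, f@B4}
  B6:   IN={a@B1, a@B2, a@B5, b@B2, c@B4, e@B5, f@B1, f@B2, f@B4}   OUT={a@B6, b@B2, c@B6, e@B5, f@B6}

Merge at B1: IN[B1] = OUT[B0] = {a@B0, f@B1}
Applying B1's transfer function to that IN value gives OUT[B1] (row B1 above).

Answer: {a@B1, f@B1}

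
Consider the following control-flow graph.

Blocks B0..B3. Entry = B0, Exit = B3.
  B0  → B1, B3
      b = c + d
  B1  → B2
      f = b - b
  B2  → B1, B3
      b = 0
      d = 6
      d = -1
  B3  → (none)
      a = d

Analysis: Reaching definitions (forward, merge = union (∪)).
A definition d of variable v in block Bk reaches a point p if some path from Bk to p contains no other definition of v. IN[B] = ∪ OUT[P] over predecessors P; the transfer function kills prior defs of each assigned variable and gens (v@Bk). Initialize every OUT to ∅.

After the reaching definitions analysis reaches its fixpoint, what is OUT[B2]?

Per-block solution:
  B0:  IN={}  OUT={b@B0}
  B1:  IN={b@B0, b@B2, d@B2, f@B1}  OUT={b@B0, b@B2, d@B2, f@B1}
  B2:  IN={b@B0, b@B2, d@B2, f@B1}  OUT={b@B2, d@B2, f@B1}
  B3:  IN={b@B0, b@B2, d@B2, f@B1}  OUT={a@B3, b@B0, b@B2, d@B2, f@B1}

Merge at B2: IN[B2] = OUT[B1] = {b@B0, b@B2, d@B2, f@B1}
Applying B2's transfer function to that IN value gives OUT[B2] (row B2 above).

Answer: {b@B2, d@B2, f@B1}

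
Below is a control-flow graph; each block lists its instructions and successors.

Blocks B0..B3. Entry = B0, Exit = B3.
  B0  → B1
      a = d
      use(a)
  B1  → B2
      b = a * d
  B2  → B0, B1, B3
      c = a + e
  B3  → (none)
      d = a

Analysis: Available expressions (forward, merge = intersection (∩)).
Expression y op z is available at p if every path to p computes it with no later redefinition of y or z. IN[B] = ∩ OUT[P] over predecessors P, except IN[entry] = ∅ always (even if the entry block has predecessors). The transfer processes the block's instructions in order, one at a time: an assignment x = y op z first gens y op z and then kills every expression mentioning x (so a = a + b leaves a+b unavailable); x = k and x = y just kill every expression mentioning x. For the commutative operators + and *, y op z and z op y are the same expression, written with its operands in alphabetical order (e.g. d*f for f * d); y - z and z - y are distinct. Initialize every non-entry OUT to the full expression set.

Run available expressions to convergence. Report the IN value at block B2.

Answer: {a*d}

Trace:
Fixpoint table:
  B0:   IN={}   OUT={}
  B1:   IN={}   OUT={a*d}
  B2:   IN={a*d}   OUT={a*d, a+e}
  B3:   IN={a*d, a+e}   OUT={a+e}

Merge at B2: IN[B2] = OUT[B1] = {a*d}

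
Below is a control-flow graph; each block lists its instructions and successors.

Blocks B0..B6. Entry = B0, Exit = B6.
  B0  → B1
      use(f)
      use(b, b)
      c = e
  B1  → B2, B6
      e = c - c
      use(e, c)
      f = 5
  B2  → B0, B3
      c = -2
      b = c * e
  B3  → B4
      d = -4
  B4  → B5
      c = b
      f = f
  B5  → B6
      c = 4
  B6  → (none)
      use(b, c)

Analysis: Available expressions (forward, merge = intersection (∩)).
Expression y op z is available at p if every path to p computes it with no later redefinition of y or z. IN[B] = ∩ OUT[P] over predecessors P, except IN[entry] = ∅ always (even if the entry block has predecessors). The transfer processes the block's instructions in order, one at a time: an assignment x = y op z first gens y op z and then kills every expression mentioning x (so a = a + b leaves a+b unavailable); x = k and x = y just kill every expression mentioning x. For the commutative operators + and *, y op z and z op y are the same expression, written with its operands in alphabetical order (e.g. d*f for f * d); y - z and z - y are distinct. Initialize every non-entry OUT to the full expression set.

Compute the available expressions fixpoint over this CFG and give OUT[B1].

Converged values:
  B0:   IN={}   OUT={}
  B1:   IN={}   OUT={c-c}
  B2:   IN={c-c}   OUT={c*e}
  B3:   IN={c*e}   OUT={c*e}
  B4:   IN={c*e}   OUT={}
  B5:   IN={}   OUT={}
  B6:   IN={}   OUT={}

Merge at B1: IN[B1] = OUT[B0] = {}
Applying B1's transfer function to that IN value gives OUT[B1] (row B1 above).

Answer: {c-c}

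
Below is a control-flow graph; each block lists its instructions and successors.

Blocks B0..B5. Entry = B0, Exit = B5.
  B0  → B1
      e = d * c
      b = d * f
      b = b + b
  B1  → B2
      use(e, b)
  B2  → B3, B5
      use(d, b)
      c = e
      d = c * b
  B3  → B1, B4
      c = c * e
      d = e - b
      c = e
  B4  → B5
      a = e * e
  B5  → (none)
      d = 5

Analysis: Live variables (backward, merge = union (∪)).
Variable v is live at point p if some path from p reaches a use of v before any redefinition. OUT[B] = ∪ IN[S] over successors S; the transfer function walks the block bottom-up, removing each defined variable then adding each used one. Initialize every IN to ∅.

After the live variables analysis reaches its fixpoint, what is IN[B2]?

Answer: {b, d, e}

Working:
Converged values:
  B0:   IN={c, d, f}   OUT={b, d, e}
  B1:   IN={b, d, e}   OUT={b, d, e}
  B2:   IN={b, d, e}   OUT={b, c, e}
  B3:   IN={b, c, e}   OUT={b, d, e}
  B4:   IN={e}   OUT={}
  B5:   IN={}   OUT={}

Merge at B2: OUT[B2] = IN[B3] ⊔ IN[B5] = {b, c, e}
Applying B2's transfer function to that OUT value gives IN[B2] (row B2 above).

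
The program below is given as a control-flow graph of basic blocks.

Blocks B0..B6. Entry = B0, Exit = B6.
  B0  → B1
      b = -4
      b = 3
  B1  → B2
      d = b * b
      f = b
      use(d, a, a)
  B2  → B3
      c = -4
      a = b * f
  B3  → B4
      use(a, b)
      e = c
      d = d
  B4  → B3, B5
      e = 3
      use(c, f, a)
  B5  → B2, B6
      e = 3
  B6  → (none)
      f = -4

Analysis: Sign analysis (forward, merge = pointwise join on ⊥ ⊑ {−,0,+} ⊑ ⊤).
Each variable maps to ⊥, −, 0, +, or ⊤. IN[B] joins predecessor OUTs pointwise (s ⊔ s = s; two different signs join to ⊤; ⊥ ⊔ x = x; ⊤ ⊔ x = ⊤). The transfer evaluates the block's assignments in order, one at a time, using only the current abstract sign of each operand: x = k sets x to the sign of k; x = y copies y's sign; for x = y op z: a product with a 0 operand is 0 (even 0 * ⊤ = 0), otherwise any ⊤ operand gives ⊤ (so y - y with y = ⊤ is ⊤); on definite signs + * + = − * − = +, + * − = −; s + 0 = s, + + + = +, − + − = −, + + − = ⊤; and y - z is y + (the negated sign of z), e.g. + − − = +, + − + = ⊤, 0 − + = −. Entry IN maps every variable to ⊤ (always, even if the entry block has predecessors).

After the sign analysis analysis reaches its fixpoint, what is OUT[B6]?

Converged values:
  B0:   IN=(all ⊤)   OUT={b:+; rest ⊤}
  B1:   IN={b:+; rest ⊤}   OUT={b:+, d:+, f:+; rest ⊤}
  B2:   IN={b:+, d:+, f:+; rest ⊤}   OUT={a:+, b:+, c:-, d:+, f:+; rest ⊤}
  B3:   IN={a:+, b:+, c:-, d:+, f:+; rest ⊤}   OUT={a:+, b:+, c:-, d:+, e:-, f:+; rest ⊤}
  B4:   IN={a:+, b:+, c:-, d:+, e:-, f:+; rest ⊤}   OUT={a:+, b:+, c:-, d:+, e:+, f:+; rest ⊤}
  B5:   IN={a:+, b:+, c:-, d:+, e:+, f:+; rest ⊤}   OUT={a:+, b:+, c:-, d:+, e:+, f:+; rest ⊤}
  B6:   IN={a:+, b:+, c:-, d:+, e:+, f:+; rest ⊤}   OUT={a:+, b:+, c:-, d:+, e:+, f:-; rest ⊤}

Merge at B6: IN[B6] = OUT[B5] = {a: +, b: +, c: -, d: +, e: +, f: +}
Applying B6's transfer function to that IN value gives OUT[B6] (row B6 above).

Answer: {a: +, b: +, c: -, d: +, e: +, f: -}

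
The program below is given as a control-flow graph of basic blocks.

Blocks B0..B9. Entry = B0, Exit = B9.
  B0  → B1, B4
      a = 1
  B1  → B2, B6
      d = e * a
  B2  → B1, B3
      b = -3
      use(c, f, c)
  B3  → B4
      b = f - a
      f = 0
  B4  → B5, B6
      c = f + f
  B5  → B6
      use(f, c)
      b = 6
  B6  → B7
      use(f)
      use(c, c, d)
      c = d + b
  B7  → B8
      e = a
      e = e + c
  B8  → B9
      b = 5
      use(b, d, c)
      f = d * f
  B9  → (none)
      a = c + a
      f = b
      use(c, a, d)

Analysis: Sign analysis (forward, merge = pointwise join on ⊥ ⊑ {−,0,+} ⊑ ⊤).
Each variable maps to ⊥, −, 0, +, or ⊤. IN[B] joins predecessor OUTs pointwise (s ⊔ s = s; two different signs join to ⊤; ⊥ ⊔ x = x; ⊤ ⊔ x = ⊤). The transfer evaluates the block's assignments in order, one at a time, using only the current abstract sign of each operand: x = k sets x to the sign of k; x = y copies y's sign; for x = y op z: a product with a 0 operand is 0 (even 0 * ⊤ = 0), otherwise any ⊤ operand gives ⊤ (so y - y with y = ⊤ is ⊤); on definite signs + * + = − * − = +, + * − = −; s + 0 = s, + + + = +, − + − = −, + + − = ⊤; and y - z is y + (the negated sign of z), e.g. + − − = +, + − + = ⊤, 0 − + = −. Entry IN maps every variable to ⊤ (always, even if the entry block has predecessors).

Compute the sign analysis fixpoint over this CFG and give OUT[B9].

Fixpoint table:
  B0:   IN=(all ⊤)   OUT={a:+; rest ⊤}
  B1:   IN={a:+; rest ⊤}   OUT={a:+; rest ⊤}
  B2:   IN={a:+; rest ⊤}   OUT={a:+, b:-; rest ⊤}
  B3:   IN={a:+, b:-; rest ⊤}   OUT={a:+, f:0; rest ⊤}
  B4:   IN={a:+; rest ⊤}   OUT={a:+; rest ⊤}
  B5:   IN={a:+; rest ⊤}   OUT={a:+, b:+; rest ⊤}
  B6:   IN={a:+; rest ⊤}   OUT={a:+; rest ⊤}
  B7:   IN={a:+; rest ⊤}   OUT={a:+; rest ⊤}
  B8:   IN={a:+; rest ⊤}   OUT={a:+, b:+; rest ⊤}
  B9:   IN={a:+, b:+; rest ⊤}   OUT={b:+, f:+; rest ⊤}

Merge at B9: IN[B9] = OUT[B8] = {a: +, b: +, c: ⊤, d: ⊤, e: ⊤, f: ⊤}
Applying B9's transfer function to that IN value gives OUT[B9] (row B9 above).

Answer: {a: ⊤, b: +, c: ⊤, d: ⊤, e: ⊤, f: +}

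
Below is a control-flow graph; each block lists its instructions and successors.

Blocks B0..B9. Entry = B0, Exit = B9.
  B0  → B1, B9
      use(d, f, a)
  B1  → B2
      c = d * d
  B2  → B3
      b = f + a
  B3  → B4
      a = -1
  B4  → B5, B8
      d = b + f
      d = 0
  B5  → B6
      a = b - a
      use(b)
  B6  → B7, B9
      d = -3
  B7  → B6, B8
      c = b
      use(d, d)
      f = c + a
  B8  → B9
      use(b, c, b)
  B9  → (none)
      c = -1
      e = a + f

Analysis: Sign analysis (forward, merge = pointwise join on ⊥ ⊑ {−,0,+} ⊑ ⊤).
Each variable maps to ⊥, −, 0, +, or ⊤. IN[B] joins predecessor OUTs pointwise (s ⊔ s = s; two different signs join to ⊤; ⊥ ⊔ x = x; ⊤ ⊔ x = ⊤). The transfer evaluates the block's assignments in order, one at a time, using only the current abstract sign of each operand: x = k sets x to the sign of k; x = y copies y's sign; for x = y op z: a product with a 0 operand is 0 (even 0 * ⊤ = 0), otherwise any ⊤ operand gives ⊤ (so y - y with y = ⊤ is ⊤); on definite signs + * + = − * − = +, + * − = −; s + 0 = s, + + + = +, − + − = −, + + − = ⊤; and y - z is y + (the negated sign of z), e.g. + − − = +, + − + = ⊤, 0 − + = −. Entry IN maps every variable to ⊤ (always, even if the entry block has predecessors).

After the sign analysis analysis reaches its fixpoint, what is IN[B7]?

Answer: {a: ⊤, b: ⊤, c: ⊤, d: -, e: ⊤, f: ⊤}

Trace:
Per-block solution:
  B0:   IN=(all ⊤)   OUT=(all ⊤)
  B1:   IN=(all ⊤)   OUT=(all ⊤)
  B2:   IN=(all ⊤)   OUT=(all ⊤)
  B3:   IN=(all ⊤)   OUT={a:-; rest ⊤}
  B4:   IN={a:-; rest ⊤}   OUT={a:-, d:0; rest ⊤}
  B5:   IN={a:-, d:0; rest ⊤}   OUT={d:0; rest ⊤}
  B6:   IN=(all ⊤)   OUT={d:-; rest ⊤}
  B7:   IN={d:-; rest ⊤}   OUT={d:-; rest ⊤}
  B8:   IN=(all ⊤)   OUT=(all ⊤)
  B9:   IN=(all ⊤)   OUT={c:-; rest ⊤}

Merge at B7: IN[B7] = OUT[B6] = {a: ⊤, b: ⊤, c: ⊤, d: -, e: ⊤, f: ⊤}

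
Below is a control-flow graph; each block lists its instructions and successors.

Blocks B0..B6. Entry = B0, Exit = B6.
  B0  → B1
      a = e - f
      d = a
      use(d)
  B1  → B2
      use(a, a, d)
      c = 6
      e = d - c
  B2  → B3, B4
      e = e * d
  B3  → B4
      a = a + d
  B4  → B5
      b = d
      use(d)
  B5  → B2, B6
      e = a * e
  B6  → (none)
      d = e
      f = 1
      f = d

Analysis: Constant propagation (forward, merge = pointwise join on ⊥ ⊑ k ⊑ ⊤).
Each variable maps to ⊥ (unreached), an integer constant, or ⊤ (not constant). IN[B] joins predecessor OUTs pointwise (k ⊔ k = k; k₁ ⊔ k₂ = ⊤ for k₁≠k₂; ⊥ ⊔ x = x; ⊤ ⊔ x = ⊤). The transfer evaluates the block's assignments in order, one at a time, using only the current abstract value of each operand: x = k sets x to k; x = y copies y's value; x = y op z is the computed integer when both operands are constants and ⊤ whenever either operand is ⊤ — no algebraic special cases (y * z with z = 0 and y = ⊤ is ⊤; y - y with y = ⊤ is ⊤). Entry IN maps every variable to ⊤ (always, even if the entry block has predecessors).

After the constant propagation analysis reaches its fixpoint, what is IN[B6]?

Converged values:
  B0:  IN=(all ⊤)  OUT=(all ⊤)
  B1:  IN=(all ⊤)  OUT={c:6; rest ⊤}
  B2:  IN={c:6; rest ⊤}  OUT={c:6; rest ⊤}
  B3:  IN={c:6; rest ⊤}  OUT={c:6; rest ⊤}
  B4:  IN={c:6; rest ⊤}  OUT={c:6; rest ⊤}
  B5:  IN={c:6; rest ⊤}  OUT={c:6; rest ⊤}
  B6:  IN={c:6; rest ⊤}  OUT={c:6; rest ⊤}

Merge at B6: IN[B6] = OUT[B5] = {a: ⊤, b: ⊤, c: 6, d: ⊤, e: ⊤, f: ⊤}

Answer: {a: ⊤, b: ⊤, c: 6, d: ⊤, e: ⊤, f: ⊤}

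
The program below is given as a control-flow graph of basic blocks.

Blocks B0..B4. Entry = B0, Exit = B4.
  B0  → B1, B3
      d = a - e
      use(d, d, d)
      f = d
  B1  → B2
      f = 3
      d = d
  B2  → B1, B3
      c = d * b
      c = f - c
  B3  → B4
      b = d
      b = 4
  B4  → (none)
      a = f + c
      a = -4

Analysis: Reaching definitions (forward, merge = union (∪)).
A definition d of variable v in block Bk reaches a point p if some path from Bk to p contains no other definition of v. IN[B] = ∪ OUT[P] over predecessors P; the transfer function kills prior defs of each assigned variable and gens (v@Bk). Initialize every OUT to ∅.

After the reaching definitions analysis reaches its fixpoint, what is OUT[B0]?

Converged values:
  B0:  IN={}  OUT={d@B0, f@B0}
  B1:  IN={c@B2, d@B0, d@B1, f@B0, f@B1}  OUT={c@B2, d@B1, f@B1}
  B2:  IN={c@B2, d@B1, f@B1}  OUT={c@B2, d@B1, f@B1}
  B3:  IN={c@B2, d@B0, d@B1, f@B0, f@B1}  OUT={b@B3, c@B2, d@B0, d@B1, f@B0, f@B1}
  B4:  IN={b@B3, c@B2, d@B0, d@B1, f@B0, f@B1}  OUT={a@B4, b@B3, c@B2, d@B0, d@B1, f@B0, f@B1}

B0 is the boundary node: IN[B0] = {}
Applying B0's transfer function to that IN value gives OUT[B0] (row B0 above).

Answer: {d@B0, f@B0}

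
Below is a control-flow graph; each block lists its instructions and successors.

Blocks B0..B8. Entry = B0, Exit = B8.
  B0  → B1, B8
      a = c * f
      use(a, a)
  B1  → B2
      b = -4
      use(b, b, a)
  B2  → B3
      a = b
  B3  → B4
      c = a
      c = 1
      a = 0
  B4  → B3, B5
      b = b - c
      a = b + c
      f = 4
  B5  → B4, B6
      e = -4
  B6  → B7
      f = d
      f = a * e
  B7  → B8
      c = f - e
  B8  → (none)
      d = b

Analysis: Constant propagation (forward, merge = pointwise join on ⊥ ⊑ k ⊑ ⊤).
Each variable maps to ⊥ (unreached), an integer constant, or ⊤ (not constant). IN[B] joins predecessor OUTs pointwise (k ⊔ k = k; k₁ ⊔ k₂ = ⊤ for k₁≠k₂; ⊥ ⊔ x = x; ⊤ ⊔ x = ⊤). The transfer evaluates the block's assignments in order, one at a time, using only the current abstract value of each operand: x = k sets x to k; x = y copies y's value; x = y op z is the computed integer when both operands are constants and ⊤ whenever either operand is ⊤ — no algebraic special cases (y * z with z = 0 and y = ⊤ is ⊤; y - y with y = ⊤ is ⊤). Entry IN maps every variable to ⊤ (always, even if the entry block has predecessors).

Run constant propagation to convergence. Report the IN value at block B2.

Answer: {a: ⊤, b: -4, c: ⊤, d: ⊤, e: ⊤, f: ⊤}

Derivation:
Converged values:
  B0:   IN=(all ⊤)   OUT=(all ⊤)
  B1:   IN=(all ⊤)   OUT={b:-4; rest ⊤}
  B2:   IN={b:-4; rest ⊤}   OUT={a:-4, b:-4; rest ⊤}
  B3:   IN=(all ⊤)   OUT={a:0, c:1; rest ⊤}
  B4:   IN={c:1; rest ⊤}   OUT={c:1, f:4; rest ⊤}
  B5:   IN={c:1, f:4; rest ⊤}   OUT={c:1, e:-4, f:4; rest ⊤}
  B6:   IN={c:1, e:-4, f:4; rest ⊤}   OUT={c:1, e:-4; rest ⊤}
  B7:   IN={c:1, e:-4; rest ⊤}   OUT={e:-4; rest ⊤}
  B8:   IN=(all ⊤)   OUT=(all ⊤)

Merge at B2: IN[B2] = OUT[B1] = {a: ⊤, b: -4, c: ⊤, d: ⊤, e: ⊤, f: ⊤}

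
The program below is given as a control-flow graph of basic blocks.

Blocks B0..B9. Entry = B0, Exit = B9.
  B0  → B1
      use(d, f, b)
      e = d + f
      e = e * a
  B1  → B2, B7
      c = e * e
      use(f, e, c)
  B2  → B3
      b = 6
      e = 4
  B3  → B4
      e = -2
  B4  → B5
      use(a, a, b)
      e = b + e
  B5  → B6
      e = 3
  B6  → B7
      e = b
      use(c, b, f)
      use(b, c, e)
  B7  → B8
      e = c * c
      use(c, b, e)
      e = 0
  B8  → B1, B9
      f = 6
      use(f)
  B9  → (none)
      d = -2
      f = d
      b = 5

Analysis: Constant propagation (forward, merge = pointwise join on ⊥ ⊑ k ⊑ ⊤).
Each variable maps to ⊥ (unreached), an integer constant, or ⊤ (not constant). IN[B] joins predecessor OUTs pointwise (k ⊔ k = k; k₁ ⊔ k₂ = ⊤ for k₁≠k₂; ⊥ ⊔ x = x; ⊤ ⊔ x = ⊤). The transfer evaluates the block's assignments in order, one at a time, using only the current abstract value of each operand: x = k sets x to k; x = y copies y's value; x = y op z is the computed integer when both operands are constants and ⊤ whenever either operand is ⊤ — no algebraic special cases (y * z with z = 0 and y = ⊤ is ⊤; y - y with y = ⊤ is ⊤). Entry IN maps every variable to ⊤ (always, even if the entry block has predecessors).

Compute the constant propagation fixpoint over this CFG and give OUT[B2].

Fixpoint table:
  B0:  IN=(all ⊤)  OUT=(all ⊤)
  B1:  IN=(all ⊤)  OUT=(all ⊤)
  B2:  IN=(all ⊤)  OUT={b:6, e:4; rest ⊤}
  B3:  IN={b:6, e:4; rest ⊤}  OUT={b:6, e:-2; rest ⊤}
  B4:  IN={b:6, e:-2; rest ⊤}  OUT={b:6, e:4; rest ⊤}
  B5:  IN={b:6, e:4; rest ⊤}  OUT={b:6, e:3; rest ⊤}
  B6:  IN={b:6, e:3; rest ⊤}  OUT={b:6, e:6; rest ⊤}
  B7:  IN=(all ⊤)  OUT={e:0; rest ⊤}
  B8:  IN={e:0; rest ⊤}  OUT={e:0, f:6; rest ⊤}
  B9:  IN={e:0, f:6; rest ⊤}  OUT={b:5, d:-2, e:0, f:-2; rest ⊤}

Merge at B2: IN[B2] = OUT[B1] = {a: ⊤, b: ⊤, c: ⊤, d: ⊤, e: ⊤, f: ⊤}
Applying B2's transfer function to that IN value gives OUT[B2] (row B2 above).

Answer: {a: ⊤, b: 6, c: ⊤, d: ⊤, e: 4, f: ⊤}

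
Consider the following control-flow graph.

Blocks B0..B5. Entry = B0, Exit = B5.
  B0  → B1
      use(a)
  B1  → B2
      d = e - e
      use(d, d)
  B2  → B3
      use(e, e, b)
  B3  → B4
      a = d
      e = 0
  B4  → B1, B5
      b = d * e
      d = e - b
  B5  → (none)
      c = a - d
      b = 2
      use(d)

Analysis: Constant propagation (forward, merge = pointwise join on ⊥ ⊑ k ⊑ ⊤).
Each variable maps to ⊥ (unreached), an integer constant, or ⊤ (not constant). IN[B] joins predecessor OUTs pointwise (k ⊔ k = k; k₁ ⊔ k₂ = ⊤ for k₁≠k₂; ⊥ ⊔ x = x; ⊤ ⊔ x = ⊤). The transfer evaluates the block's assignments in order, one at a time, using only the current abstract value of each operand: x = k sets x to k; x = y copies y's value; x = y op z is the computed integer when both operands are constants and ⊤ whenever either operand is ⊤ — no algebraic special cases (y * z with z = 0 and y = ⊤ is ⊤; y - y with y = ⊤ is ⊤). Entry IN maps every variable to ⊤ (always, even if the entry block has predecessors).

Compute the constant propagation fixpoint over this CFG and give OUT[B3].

Answer: {a: ⊤, b: ⊤, c: ⊤, d: ⊤, e: 0, f: ⊤}

Trace:
Per-block solution:
  B0: | IN=(all ⊤) | OUT=(all ⊤)
  B1: | IN=(all ⊤) | OUT=(all ⊤)
  B2: | IN=(all ⊤) | OUT=(all ⊤)
  B3: | IN=(all ⊤) | OUT={e:0; rest ⊤}
  B4: | IN={e:0; rest ⊤} | OUT={e:0; rest ⊤}
  B5: | IN={e:0; rest ⊤} | OUT={b:2, e:0; rest ⊤}

Merge at B3: IN[B3] = OUT[B2] = {a: ⊤, b: ⊤, c: ⊤, d: ⊤, e: ⊤, f: ⊤}
Applying B3's transfer function to that IN value gives OUT[B3] (row B3 above).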